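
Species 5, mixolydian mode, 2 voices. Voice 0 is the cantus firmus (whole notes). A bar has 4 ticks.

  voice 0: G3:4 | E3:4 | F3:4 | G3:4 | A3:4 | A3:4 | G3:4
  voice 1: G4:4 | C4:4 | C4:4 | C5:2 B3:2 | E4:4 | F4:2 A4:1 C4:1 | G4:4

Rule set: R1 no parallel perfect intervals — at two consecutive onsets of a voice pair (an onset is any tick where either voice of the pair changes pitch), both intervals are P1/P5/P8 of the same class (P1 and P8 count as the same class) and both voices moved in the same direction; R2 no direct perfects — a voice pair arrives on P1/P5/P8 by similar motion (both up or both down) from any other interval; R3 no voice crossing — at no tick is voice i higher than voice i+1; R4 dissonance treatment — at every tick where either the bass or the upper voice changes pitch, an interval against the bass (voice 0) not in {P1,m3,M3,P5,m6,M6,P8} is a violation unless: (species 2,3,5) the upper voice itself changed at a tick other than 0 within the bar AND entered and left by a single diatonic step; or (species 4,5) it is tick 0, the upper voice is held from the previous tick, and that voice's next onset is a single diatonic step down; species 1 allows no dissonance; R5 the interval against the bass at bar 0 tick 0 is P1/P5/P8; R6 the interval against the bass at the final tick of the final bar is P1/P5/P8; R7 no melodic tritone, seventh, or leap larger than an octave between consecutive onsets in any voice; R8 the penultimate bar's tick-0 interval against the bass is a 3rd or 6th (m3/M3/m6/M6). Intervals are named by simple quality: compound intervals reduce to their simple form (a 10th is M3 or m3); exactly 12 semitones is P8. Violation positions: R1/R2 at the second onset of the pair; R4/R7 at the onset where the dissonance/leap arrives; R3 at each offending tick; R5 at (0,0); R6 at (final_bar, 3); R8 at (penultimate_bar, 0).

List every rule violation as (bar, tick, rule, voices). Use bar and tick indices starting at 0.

(3, 0, R4, (0, 1))
(3, 2, R7, (1,))
(4, 0, R2, (0, 1))

bar 0: v0=G3 v1=G4 downbeat P8
bar 1: v0=E3 v1=C4 downbeat m6
bar 2: v0=F3 v1=C4 downbeat P5
bar 3: v0=G3 v1=C5 downbeat P4
bar 4: v0=A3 v1=E4 downbeat P5
bar 5: v0=A3 v1=F4 downbeat m6
bar 6: v0=G3 v1=G4 downbeat P8
  -> R4 @ bar 3 tick 0 v(0, 1): G3/C5 P4 untreated
  -> R7 @ bar 3 tick 2 v(1,): C5->B3 leap 13st
  -> R2 @ bar 4 tick 0 v(0, 1): G3/B3 M3 -> A3/E4 P5 similar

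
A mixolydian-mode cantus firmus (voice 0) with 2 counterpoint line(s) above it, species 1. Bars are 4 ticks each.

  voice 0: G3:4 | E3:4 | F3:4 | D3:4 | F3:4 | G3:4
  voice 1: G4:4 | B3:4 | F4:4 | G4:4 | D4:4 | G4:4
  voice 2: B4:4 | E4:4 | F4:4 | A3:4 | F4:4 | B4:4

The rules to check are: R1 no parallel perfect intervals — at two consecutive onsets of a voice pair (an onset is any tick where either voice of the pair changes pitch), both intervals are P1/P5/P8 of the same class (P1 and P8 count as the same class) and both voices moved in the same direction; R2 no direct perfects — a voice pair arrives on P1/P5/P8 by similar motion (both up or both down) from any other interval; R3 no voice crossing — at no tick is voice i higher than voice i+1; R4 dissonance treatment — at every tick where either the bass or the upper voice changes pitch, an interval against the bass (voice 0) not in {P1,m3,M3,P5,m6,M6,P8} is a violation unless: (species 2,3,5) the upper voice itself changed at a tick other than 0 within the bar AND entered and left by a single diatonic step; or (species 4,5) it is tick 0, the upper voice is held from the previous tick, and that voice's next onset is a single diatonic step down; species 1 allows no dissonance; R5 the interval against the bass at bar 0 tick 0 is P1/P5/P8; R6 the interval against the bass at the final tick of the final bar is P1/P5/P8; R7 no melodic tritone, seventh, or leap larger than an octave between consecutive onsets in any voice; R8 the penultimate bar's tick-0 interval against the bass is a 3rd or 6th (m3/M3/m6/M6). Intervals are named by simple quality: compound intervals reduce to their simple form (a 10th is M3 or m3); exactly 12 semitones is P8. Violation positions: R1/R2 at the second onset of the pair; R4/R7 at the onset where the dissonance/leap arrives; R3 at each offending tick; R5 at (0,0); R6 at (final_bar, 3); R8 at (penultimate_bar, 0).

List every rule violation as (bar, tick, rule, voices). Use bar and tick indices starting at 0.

(0, 0, R5, (0, 2))
(1, 0, R2, (0, 1))
(1, 0, R2, (0, 2))
(2, 0, R1, (0, 2))
(2, 0, R2, (0, 1))
(2, 0, R2, (1, 2))
(2, 0, R7, (1,))
(3, 0, R2, (0, 2))
(3, 0, R3, (1, 2))
(3, 0, R4, (0, 1))
(3, 1, R3, (1, 2))
(3, 2, R3, (1, 2))
(3, 3, R3, (1, 2))
(4, 0, R2, (0, 2))
(4, 0, R8, (0, 2))
(5, 0, R2, (0, 1))
(5, 0, R7, (2,))
(5, 3, R6, (0, 2))

bar 0: v0=G3 v1=G4 v2=B4 downbeat M3
bar 1: v0=E3 v1=B3 v2=E4 downbeat P8
bar 2: v0=F3 v1=F4 v2=F4 downbeat P8
bar 3: v0=D3 v1=G4 v2=A3 downbeat P5
bar 4: v0=F3 v1=D4 v2=F4 downbeat P8
bar 5: v0=G3 v1=G4 v2=B4 downbeat M3
  -> R5 @ bar 0 tick 0 v(0, 2): opens on M3
  -> R2 @ bar 1 tick 0 v(0, 1): G3/G4 P8 -> E3/B3 P5 similar
  -> R2 @ bar 1 tick 0 v(0, 2): G3/B4 M3 -> E3/E4 P8 similar
  -> R1 @ bar 2 tick 0 v(0, 2): E3/E4 P8 -> F3/F4 P8 similar
  -> R2 @ bar 2 tick 0 v(0, 1): E3/B3 P5 -> F3/F4 P8 similar
  -> R2 @ bar 2 tick 0 v(1, 2): B3/E4 P4 -> F4/F4 P1 similar
  -> R7 @ bar 2 tick 0 v(1,): B3->F4 leap 6st
  -> R2 @ bar 3 tick 0 v(0, 2): F3/F4 P8 -> D3/A3 P5 similar
  -> R3 @ bar 3 tick 0 v(1, 2): G4 above A3
  -> R4 @ bar 3 tick 0 v(0, 1): D3/G4 P4 untreated
  -> R3 @ bar 3 tick 1 v(1, 2): G4 above A3
  -> R3 @ bar 3 tick 2 v(1, 2): G4 above A3
  -> R3 @ bar 3 tick 3 v(1, 2): G4 above A3
  -> R2 @ bar 4 tick 0 v(0, 2): D3/A3 P5 -> F3/F4 P8 similar
  -> R8 @ bar 4 tick 0 v(0, 2): penult P8 not 3rd/6th
  -> R2 @ bar 5 tick 0 v(0, 1): F3/D4 M6 -> G3/G4 P8 similar
  -> R7 @ bar 5 tick 0 v(2,): F4->B4 leap 6st
  -> R6 @ bar 5 tick 3 v(0, 2): closes on M3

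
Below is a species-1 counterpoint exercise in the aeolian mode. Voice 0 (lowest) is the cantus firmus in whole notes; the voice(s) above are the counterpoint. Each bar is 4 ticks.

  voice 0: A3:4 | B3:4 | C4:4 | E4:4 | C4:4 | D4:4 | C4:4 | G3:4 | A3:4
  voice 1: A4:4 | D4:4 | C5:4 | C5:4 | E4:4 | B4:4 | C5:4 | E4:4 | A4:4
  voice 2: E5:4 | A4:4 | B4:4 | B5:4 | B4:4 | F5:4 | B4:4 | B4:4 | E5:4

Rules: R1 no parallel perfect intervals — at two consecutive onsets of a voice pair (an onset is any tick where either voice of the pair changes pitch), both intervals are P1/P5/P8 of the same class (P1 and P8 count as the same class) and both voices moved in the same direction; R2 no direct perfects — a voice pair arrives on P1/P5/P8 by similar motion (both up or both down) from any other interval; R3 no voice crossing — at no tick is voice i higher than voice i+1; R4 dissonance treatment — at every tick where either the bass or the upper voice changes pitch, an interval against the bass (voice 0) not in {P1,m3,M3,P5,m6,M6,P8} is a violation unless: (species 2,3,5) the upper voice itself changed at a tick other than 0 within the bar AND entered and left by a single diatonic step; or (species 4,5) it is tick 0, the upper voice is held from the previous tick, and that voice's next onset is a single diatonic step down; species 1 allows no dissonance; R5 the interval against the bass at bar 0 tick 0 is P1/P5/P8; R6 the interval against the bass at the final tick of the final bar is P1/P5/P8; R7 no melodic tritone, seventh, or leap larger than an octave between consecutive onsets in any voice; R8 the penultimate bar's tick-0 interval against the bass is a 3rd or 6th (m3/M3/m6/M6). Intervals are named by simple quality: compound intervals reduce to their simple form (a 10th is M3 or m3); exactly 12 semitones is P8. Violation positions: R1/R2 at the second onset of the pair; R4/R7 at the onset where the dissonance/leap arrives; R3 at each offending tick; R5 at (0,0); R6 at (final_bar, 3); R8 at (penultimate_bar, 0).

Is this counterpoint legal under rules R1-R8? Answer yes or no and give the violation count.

bar 0: v0=A3 v1=A4 v2=E5 (P5)
bar 1: v0=B3 v1=D4 v2=A4 (m7)
bar 2: v0=C4 v1=C5 v2=B4 (M7)
bar 3: v0=E4 v1=C5 v2=B5 (P5)
bar 4: v0=C4 v1=E4 v2=B4 (M7)
bar 5: v0=D4 v1=B4 v2=F5 (m3)
bar 6: v0=C4 v1=C5 v2=B4 (M7)
bar 7: v0=G3 v1=E4 v2=B4 (M3)
bar 8: v0=A3 v1=A4 v2=E5 (P5)
  R1 @ bar1.0: A4/E5 P5 -> D4/A4 P5 similar
  R4 @ bar1.0: B3/A4 m7 untreated
  R2 @ bar2.0: B3/D4 m3 -> C4/C5 P8 similar
  R3 @ bar2.0: C5 above B4
  R4 @ bar2.0: C4/B4 M7 untreated
  R7 @ bar2.0: D4->C5 leap 10st
  R3 @ bar2.1: C5 above B4
  R3 @ bar2.2: C5 above B4
  R3 @ bar2.3: C5 above B4
  R2 @ bar3.0: C4/B4 M7 -> E4/B5 P5 similar
  R2 @ bar4.0: C5/B5 M7 -> E4/B4 P5 similar
  R4 @ bar4.0: C4/B4 M7 untreated
  R7 @ bar5.0: B4->F5 leap 6st
  R3 @ bar6.0: C5 above B4
  R4 @ bar6.0: C4/B4 M7 untreated
  R7 @ bar6.0: F5->B4 leap 6st
  R3 @ bar6.1: C5 above B4
  R3 @ bar6.2: C5 above B4
  R3 @ bar6.3: C5 above B4
  R1 @ bar8.0: E4/B4 P5 -> A4/E5 P5 similar
  R2 @ bar8.0: G3/E4 M6 -> A3/A4 P8 similar
  R2 @ bar8.0: G3/B4 M3 -> A3/E5 P5 similar

No (22 violations)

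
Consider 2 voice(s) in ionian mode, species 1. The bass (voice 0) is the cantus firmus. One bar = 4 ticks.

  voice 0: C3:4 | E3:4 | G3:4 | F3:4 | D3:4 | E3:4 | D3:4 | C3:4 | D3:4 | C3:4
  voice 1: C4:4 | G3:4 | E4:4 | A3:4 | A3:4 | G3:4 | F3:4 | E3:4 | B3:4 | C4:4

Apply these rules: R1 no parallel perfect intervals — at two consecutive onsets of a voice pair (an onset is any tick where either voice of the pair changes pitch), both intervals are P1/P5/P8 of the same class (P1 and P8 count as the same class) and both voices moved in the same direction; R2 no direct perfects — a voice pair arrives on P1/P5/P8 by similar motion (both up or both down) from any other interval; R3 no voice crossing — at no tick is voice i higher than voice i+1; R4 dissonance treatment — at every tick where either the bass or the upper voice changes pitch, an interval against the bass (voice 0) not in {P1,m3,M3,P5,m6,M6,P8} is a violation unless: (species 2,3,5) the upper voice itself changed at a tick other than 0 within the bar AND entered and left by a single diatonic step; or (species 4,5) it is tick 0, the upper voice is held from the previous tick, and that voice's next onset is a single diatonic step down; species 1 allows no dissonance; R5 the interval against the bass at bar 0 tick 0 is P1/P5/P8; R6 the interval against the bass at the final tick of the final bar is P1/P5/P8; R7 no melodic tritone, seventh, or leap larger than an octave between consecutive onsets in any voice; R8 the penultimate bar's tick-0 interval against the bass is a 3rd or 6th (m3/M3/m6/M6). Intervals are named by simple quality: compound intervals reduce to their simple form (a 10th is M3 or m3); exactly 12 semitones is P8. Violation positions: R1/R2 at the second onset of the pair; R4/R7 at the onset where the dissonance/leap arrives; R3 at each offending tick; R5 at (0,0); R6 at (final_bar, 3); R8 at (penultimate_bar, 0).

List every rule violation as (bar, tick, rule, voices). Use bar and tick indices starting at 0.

No violations across 10 bars (C3..C3 vs C4..C4).

bar 0: v0=C3 v1=C4 downbeat P8
bar 1: v0=E3 v1=G3 downbeat m3
bar 2: v0=G3 v1=E4 downbeat M6
bar 3: v0=F3 v1=A3 downbeat M3
bar 4: v0=D3 v1=A3 downbeat P5
bar 5: v0=E3 v1=G3 downbeat m3
bar 6: v0=D3 v1=F3 downbeat m3
bar 7: v0=C3 v1=E3 downbeat M3
bar 8: v0=D3 v1=B3 downbeat M6
bar 9: v0=C3 v1=C4 downbeat P8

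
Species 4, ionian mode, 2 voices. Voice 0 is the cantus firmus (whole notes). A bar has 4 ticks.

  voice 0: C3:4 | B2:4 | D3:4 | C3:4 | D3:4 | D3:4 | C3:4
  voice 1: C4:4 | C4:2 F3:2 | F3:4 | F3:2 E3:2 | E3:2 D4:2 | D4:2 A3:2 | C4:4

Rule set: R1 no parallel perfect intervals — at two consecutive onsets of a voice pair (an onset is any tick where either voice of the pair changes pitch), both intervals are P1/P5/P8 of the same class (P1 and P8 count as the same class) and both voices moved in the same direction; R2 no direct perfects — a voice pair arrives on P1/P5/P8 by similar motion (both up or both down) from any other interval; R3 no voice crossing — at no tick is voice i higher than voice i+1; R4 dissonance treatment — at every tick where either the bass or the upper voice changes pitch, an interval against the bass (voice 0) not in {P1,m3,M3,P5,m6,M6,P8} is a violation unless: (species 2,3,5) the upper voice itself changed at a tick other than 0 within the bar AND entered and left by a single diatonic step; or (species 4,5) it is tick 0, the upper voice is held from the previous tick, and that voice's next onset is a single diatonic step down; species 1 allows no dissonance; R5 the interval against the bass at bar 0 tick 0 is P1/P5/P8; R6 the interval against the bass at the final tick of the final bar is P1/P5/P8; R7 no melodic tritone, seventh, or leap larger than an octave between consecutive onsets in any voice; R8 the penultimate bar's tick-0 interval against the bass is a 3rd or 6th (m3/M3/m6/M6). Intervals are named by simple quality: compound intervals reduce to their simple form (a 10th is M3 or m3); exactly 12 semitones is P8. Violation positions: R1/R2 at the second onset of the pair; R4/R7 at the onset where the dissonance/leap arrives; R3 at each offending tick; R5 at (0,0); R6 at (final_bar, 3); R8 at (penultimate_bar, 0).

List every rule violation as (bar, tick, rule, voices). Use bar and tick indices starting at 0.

bar 0: v0=C3 v1=C4 downbeat P8
bar 1: v0=B2 v1=C4 downbeat m2
bar 2: v0=D3 v1=F3 downbeat m3
bar 3: v0=C3 v1=F3 downbeat P4
bar 4: v0=D3 v1=E3 downbeat M2
bar 5: v0=D3 v1=D4 downbeat P8
bar 6: v0=C3 v1=C4 downbeat P8
  -> R4 @ bar 1 tick 0 v(0, 1): B2/C4 m2 untreated
  -> R4 @ bar 1 tick 2 v(0, 1): B2/F3 TT untreated
  -> R4 @ bar 4 tick 0 v(0, 1): D3/E3 M2 untreated
  -> R7 @ bar 4 tick 2 v(1,): E3->D4 leap 10st
  -> R8 @ bar 5 tick 0 v(0, 1): penult P8 not 3rd/6th

(1, 0, R4, (0, 1))
(1, 2, R4, (0, 1))
(4, 0, R4, (0, 1))
(4, 2, R7, (1,))
(5, 0, R8, (0, 1))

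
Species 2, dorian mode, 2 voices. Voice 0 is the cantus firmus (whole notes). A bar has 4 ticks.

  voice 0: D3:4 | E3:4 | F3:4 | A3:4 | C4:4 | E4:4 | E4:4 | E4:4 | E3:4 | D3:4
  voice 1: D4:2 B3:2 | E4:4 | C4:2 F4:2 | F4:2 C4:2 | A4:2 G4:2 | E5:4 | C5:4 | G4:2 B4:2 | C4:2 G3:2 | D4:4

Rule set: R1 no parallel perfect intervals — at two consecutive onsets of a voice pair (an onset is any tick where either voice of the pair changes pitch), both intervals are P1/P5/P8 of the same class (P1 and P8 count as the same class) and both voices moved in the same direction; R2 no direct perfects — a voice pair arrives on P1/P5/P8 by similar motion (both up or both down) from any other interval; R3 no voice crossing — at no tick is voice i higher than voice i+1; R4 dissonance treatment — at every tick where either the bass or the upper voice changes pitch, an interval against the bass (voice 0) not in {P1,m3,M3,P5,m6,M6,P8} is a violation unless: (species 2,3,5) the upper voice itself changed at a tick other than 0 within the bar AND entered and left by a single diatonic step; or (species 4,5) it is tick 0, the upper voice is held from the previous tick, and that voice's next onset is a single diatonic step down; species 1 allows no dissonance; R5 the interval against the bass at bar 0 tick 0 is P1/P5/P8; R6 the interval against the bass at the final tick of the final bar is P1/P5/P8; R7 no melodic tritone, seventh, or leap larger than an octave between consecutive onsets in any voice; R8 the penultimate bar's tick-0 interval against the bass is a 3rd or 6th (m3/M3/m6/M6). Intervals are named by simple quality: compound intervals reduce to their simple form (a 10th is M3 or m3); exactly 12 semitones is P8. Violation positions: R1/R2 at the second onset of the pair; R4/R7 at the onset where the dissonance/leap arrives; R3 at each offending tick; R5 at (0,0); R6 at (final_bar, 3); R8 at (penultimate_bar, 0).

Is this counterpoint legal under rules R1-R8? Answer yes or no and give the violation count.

No (3 violations)

bar 0: v0=D3 v1=D4 (P8)
bar 1: v0=E3 v1=E4 (P8)
bar 2: v0=F3 v1=C4 (P5)
bar 3: v0=A3 v1=F4 (m6)
bar 4: v0=C4 v1=A4 (M6)
bar 5: v0=E4 v1=E5 (P8)
bar 6: v0=E4 v1=C5 (m6)
bar 7: v0=E4 v1=G4 (m3)
bar 8: v0=E3 v1=C4 (m6)
bar 9: v0=D3 v1=D4 (P8)
  R2 @ bar1.0: D3/B3 M6 -> E3/E4 P8 similar
  R2 @ bar5.0: C4/G4 P5 -> E4/E5 P8 similar
  R7 @ bar8.0: B4->C4 leap 11st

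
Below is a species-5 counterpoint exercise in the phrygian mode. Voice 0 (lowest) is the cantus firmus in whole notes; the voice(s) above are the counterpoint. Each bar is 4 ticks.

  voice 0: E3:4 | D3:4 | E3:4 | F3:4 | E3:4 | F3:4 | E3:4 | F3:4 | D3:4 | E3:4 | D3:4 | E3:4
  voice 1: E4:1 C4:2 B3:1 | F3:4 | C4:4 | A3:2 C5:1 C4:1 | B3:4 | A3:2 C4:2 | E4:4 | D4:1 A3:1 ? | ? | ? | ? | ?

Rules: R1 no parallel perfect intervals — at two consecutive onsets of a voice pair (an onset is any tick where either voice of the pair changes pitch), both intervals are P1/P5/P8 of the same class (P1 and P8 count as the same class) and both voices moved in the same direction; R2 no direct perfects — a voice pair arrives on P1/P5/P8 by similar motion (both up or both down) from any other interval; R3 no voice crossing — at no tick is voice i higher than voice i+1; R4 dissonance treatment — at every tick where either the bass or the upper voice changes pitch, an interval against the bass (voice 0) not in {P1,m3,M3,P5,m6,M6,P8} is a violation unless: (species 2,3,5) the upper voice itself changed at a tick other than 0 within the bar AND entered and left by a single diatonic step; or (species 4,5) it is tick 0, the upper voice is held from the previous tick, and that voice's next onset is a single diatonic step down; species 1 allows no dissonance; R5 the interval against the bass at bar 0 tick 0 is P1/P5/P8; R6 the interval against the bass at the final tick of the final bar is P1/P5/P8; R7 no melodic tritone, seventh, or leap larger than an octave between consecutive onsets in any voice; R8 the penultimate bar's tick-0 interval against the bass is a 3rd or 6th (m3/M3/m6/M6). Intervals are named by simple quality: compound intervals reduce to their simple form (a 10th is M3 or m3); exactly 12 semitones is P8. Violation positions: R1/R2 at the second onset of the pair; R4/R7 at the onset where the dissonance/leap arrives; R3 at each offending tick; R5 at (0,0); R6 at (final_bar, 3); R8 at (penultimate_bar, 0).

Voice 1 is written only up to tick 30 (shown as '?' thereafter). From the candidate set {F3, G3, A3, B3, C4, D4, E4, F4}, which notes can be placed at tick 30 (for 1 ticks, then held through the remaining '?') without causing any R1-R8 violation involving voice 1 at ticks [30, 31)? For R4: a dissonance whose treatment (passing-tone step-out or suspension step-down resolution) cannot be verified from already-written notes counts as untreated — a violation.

{A3, C4, D4, F3, F4}

F3: legal
G3: violates R4
A3: legal
B3: violates R4
C4: legal
D4: legal
E4: violates R4
F4: legal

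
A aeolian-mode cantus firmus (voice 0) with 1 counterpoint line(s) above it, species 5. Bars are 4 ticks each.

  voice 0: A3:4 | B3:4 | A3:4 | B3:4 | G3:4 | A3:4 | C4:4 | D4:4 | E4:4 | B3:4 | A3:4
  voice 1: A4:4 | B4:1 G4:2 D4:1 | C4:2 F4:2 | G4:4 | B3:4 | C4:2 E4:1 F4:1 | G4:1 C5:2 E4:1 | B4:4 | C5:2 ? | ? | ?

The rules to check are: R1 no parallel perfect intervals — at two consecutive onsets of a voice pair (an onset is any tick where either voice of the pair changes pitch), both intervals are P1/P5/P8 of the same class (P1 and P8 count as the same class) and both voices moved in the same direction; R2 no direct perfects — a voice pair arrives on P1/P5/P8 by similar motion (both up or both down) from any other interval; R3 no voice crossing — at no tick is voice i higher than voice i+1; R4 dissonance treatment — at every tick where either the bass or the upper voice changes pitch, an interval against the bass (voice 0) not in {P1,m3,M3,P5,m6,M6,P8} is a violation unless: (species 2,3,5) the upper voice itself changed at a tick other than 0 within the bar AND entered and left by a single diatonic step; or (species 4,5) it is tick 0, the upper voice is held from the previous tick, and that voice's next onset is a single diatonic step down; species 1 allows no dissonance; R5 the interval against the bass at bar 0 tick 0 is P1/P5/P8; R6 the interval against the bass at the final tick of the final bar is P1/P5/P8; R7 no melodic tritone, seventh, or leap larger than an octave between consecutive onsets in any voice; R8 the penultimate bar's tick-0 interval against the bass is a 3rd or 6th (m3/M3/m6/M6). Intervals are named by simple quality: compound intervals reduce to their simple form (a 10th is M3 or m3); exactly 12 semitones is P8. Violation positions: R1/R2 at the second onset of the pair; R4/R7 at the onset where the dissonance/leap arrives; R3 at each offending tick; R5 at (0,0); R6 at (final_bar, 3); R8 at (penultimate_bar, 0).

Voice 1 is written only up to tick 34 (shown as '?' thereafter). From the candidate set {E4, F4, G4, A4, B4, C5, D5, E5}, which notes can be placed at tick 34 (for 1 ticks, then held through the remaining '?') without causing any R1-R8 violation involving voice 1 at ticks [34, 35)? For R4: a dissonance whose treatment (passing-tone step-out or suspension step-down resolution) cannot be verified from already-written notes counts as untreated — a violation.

{B4, C5, E4, E5, G4}

E4: legal
F4: violates R4
G4: legal
A4: violates R4
B4: legal
C5: legal
D5: violates R4
E5: legal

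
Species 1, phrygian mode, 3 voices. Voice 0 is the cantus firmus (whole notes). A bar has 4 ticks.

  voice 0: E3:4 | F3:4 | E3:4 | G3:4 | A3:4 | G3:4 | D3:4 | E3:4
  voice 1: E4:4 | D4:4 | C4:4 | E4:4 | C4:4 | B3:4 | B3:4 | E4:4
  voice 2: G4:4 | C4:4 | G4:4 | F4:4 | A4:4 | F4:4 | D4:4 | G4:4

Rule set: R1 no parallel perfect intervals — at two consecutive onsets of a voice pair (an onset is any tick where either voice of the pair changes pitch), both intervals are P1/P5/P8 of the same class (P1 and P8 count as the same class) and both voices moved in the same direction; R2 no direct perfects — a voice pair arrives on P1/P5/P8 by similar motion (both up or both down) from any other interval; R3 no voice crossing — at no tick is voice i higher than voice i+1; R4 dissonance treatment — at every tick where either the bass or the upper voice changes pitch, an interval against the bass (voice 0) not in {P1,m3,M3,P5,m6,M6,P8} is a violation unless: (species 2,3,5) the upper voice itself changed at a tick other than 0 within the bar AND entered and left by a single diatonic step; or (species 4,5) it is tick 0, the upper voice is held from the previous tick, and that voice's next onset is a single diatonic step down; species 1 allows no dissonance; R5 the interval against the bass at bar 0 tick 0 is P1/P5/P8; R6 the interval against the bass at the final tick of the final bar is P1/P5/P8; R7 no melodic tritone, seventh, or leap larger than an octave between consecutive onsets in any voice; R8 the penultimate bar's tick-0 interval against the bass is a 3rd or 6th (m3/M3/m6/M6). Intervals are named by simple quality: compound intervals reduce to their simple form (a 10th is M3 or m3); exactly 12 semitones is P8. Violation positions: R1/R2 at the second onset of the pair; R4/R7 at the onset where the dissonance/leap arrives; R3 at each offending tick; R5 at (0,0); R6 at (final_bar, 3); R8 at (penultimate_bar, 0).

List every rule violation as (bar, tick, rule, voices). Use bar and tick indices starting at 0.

bar 0: v0=E3 v1=E4 v2=G4 downbeat m3
bar 1: v0=F3 v1=D4 v2=C4 downbeat P5
bar 2: v0=E3 v1=C4 v2=G4 downbeat m3
bar 3: v0=G3 v1=E4 v2=F4 downbeat m7
bar 4: v0=A3 v1=C4 v2=A4 downbeat P8
bar 5: v0=G3 v1=B3 v2=F4 downbeat m7
bar 6: v0=D3 v1=B3 v2=D4 downbeat P8
bar 7: v0=E3 v1=E4 v2=G4 downbeat m3
  -> R5 @ bar 0 tick 0 v(0, 2): opens on m3
  -> R3 @ bar 1 tick 0 v(1, 2): D4 above C4
  -> R3 @ bar 1 tick 1 v(1, 2): D4 above C4
  -> R3 @ bar 1 tick 2 v(1, 2): D4 above C4
  -> R3 @ bar 1 tick 3 v(1, 2): D4 above C4
  -> R4 @ bar 3 tick 0 v(0, 2): G3/F4 m7 untreated
  -> R2 @ bar 4 tick 0 v(0, 2): G3/F4 m7 -> A3/A4 P8 similar
  -> R4 @ bar 5 tick 0 v(0, 2): G3/F4 m7 untreated
  -> R2 @ bar 6 tick 0 v(0, 2): G3/F4 m7 -> D3/D4 P8 similar
  -> R8 @ bar 6 tick 0 v(0, 2): penult P8 not 3rd/6th
  -> R2 @ bar 7 tick 0 v(0, 1): D3/B3 M6 -> E3/E4 P8 similar
  -> R6 @ bar 7 tick 3 v(0, 2): closes on m3

(0, 0, R5, (0, 2))
(1, 0, R3, (1, 2))
(1, 1, R3, (1, 2))
(1, 2, R3, (1, 2))
(1, 3, R3, (1, 2))
(3, 0, R4, (0, 2))
(4, 0, R2, (0, 2))
(5, 0, R4, (0, 2))
(6, 0, R2, (0, 2))
(6, 0, R8, (0, 2))
(7, 0, R2, (0, 1))
(7, 3, R6, (0, 2))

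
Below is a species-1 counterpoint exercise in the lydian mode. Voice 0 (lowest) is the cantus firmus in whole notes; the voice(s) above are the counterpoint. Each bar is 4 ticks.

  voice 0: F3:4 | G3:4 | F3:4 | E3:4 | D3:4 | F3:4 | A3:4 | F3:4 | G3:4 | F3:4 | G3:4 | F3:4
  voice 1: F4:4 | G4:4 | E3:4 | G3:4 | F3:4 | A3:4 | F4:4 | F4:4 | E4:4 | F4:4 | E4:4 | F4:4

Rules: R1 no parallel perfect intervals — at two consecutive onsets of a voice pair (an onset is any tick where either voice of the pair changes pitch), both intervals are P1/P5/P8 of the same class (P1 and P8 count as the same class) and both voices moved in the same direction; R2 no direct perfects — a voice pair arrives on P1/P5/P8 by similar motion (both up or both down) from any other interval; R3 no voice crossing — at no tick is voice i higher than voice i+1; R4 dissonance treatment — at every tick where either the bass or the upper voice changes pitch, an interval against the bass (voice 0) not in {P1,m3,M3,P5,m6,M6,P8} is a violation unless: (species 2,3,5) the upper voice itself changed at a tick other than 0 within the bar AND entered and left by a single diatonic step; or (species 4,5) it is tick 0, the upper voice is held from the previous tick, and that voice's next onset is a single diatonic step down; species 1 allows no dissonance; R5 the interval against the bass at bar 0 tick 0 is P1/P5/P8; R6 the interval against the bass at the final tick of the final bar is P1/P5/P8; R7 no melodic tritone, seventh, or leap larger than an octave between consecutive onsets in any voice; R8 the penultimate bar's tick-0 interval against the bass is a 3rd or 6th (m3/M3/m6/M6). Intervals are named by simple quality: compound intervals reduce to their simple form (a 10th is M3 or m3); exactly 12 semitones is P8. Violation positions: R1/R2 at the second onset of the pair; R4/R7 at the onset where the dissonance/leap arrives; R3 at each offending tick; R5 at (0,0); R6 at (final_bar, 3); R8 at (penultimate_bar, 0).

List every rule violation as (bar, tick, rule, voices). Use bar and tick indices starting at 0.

bar 0: v0=F3 v1=F4 downbeat P8
bar 1: v0=G3 v1=G4 downbeat P8
bar 2: v0=F3 v1=E3 downbeat m2
bar 3: v0=E3 v1=G3 downbeat m3
bar 4: v0=D3 v1=F3 downbeat m3
bar 5: v0=F3 v1=A3 downbeat M3
bar 6: v0=A3 v1=F4 downbeat m6
bar 7: v0=F3 v1=F4 downbeat P8
bar 8: v0=G3 v1=E4 downbeat M6
bar 9: v0=F3 v1=F4 downbeat P8
bar 10: v0=G3 v1=E4 downbeat M6
bar 11: v0=F3 v1=F4 downbeat P8
  -> R1 @ bar 1 tick 0 v(0, 1): F3/F4 P8 -> G3/G4 P8 similar
  -> R3 @ bar 2 tick 0 v(0, 1): F3 above E3
  -> R4 @ bar 2 tick 0 v(0, 1): F3/E3 m2 untreated
  -> R7 @ bar 2 tick 0 v(1,): G4->E3 leap 15st
  -> R3 @ bar 2 tick 1 v(0, 1): F3 above E3
  -> R3 @ bar 2 tick 2 v(0, 1): F3 above E3
  -> R3 @ bar 2 tick 3 v(0, 1): F3 above E3

(1, 0, R1, (0, 1))
(2, 0, R3, (0, 1))
(2, 0, R4, (0, 1))
(2, 0, R7, (1,))
(2, 1, R3, (0, 1))
(2, 2, R3, (0, 1))
(2, 3, R3, (0, 1))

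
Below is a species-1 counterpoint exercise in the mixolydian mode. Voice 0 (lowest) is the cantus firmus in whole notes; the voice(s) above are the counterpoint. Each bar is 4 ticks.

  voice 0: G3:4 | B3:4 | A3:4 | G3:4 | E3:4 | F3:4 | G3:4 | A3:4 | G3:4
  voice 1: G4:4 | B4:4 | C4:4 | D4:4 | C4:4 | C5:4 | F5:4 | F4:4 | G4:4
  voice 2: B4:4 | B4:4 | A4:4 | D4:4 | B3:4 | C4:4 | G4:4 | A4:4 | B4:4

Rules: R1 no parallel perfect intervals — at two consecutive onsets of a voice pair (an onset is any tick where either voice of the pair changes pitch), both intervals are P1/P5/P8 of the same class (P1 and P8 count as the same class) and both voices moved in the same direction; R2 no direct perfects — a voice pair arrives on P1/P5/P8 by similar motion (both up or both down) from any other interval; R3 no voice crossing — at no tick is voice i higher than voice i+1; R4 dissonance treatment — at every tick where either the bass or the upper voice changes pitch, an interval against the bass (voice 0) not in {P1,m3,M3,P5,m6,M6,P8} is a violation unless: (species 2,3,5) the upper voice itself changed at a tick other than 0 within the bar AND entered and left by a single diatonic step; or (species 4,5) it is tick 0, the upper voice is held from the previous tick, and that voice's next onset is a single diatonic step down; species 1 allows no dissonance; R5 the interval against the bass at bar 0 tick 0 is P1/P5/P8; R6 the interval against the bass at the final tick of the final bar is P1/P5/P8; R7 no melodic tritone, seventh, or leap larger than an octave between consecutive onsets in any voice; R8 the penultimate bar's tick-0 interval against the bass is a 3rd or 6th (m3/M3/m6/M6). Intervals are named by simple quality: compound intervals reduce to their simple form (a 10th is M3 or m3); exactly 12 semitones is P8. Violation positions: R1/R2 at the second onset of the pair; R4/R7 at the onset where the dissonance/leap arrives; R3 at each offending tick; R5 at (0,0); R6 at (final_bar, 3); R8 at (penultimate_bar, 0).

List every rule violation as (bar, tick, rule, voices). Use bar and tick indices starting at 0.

(0, 0, R5, (0, 2))
(1, 0, R1, (0, 1))
(2, 0, R1, (0, 2))
(2, 0, R7, (1,))
(3, 0, R2, (0, 2))
(4, 0, R1, (0, 2))
(4, 0, R3, (1, 2))
(4, 1, R3, (1, 2))
(4, 2, R3, (1, 2))
(4, 3, R3, (1, 2))
(5, 0, R1, (0, 2))
(5, 0, R2, (0, 1))
(5, 0, R2, (1, 2))
(5, 0, R3, (1, 2))
(5, 1, R3, (1, 2))
(5, 2, R3, (1, 2))
(5, 3, R3, (1, 2))
(6, 0, R2, (0, 2))
(6, 0, R3, (1, 2))
(6, 0, R4, (0, 1))
(6, 1, R3, (1, 2))
(6, 2, R3, (1, 2))
(6, 3, R3, (1, 2))
(7, 0, R1, (0, 2))
(7, 0, R8, (0, 2))
(8, 3, R6, (0, 2))

bar 0: v0=G3 v1=G4 v2=B4 downbeat M3
bar 1: v0=B3 v1=B4 v2=B4 downbeat P8
bar 2: v0=A3 v1=C4 v2=A4 downbeat P8
bar 3: v0=G3 v1=D4 v2=D4 downbeat P5
bar 4: v0=E3 v1=C4 v2=B3 downbeat P5
bar 5: v0=F3 v1=C5 v2=C4 downbeat P5
bar 6: v0=G3 v1=F5 v2=G4 downbeat P8
bar 7: v0=A3 v1=F4 v2=A4 downbeat P8
bar 8: v0=G3 v1=G4 v2=B4 downbeat M3
  -> R5 @ bar 0 tick 0 v(0, 2): opens on M3
  -> R1 @ bar 1 tick 0 v(0, 1): G3/G4 P8 -> B3/B4 P8 similar
  -> R1 @ bar 2 tick 0 v(0, 2): B3/B4 P8 -> A3/A4 P8 similar
  -> R7 @ bar 2 tick 0 v(1,): B4->C4 leap 11st
  -> R2 @ bar 3 tick 0 v(0, 2): A3/A4 P8 -> G3/D4 P5 similar
  -> R1 @ bar 4 tick 0 v(0, 2): G3/D4 P5 -> E3/B3 P5 similar
  -> R3 @ bar 4 tick 0 v(1, 2): C4 above B3
  -> R3 @ bar 4 tick 1 v(1, 2): C4 above B3
  -> R3 @ bar 4 tick 2 v(1, 2): C4 above B3
  -> R3 @ bar 4 tick 3 v(1, 2): C4 above B3
  -> R1 @ bar 5 tick 0 v(0, 2): E3/B3 P5 -> F3/C4 P5 similar
  -> R2 @ bar 5 tick 0 v(0, 1): E3/C4 m6 -> F3/C5 P5 similar
  -> R2 @ bar 5 tick 0 v(1, 2): C4/B3 m2 -> C5/C4 P8 similar
  -> R3 @ bar 5 tick 0 v(1, 2): C5 above C4
  -> R3 @ bar 5 tick 1 v(1, 2): C5 above C4
  -> R3 @ bar 5 tick 2 v(1, 2): C5 above C4
  -> R3 @ bar 5 tick 3 v(1, 2): C5 above C4
  -> R2 @ bar 6 tick 0 v(0, 2): F3/C4 P5 -> G3/G4 P8 similar
  -> R3 @ bar 6 tick 0 v(1, 2): F5 above G4
  -> R4 @ bar 6 tick 0 v(0, 1): G3/F5 m7 untreated
  -> R3 @ bar 6 tick 1 v(1, 2): F5 above G4
  -> R3 @ bar 6 tick 2 v(1, 2): F5 above G4
  -> R3 @ bar 6 tick 3 v(1, 2): F5 above G4
  -> R1 @ bar 7 tick 0 v(0, 2): G3/G4 P8 -> A3/A4 P8 similar
  -> R8 @ bar 7 tick 0 v(0, 2): penult P8 not 3rd/6th
  -> R6 @ bar 8 tick 3 v(0, 2): closes on M3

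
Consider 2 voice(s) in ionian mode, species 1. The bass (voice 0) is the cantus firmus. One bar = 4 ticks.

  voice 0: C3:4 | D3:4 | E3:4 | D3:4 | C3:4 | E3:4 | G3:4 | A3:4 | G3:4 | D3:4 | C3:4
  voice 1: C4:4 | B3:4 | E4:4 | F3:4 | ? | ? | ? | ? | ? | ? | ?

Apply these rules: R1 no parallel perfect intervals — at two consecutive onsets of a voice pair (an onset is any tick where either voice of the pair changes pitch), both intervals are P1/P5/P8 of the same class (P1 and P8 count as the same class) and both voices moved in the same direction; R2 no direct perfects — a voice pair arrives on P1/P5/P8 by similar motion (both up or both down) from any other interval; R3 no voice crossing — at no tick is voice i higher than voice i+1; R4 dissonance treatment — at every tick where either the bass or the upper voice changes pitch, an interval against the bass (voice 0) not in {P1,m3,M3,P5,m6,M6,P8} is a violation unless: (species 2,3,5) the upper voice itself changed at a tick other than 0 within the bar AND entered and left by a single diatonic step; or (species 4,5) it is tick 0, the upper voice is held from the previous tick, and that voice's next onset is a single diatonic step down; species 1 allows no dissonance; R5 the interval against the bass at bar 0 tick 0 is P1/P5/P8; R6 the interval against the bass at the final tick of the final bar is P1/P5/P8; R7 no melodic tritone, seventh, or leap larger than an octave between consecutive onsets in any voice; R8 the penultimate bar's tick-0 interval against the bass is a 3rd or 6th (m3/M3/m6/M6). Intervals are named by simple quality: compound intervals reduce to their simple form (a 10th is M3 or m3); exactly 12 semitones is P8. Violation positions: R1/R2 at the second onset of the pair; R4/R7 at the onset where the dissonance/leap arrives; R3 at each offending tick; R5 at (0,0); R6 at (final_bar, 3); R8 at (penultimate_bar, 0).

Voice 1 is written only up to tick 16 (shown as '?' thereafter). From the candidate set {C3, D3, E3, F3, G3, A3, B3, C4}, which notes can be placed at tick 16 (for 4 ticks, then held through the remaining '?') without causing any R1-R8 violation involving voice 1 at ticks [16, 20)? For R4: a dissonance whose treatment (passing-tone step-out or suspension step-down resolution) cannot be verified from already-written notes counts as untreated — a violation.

{A3, C4, E3, G3}

C3: violates R2
D3: violates R4
E3: legal
F3: violates R4
G3: legal
A3: legal
B3: violates R4,R7
C4: legal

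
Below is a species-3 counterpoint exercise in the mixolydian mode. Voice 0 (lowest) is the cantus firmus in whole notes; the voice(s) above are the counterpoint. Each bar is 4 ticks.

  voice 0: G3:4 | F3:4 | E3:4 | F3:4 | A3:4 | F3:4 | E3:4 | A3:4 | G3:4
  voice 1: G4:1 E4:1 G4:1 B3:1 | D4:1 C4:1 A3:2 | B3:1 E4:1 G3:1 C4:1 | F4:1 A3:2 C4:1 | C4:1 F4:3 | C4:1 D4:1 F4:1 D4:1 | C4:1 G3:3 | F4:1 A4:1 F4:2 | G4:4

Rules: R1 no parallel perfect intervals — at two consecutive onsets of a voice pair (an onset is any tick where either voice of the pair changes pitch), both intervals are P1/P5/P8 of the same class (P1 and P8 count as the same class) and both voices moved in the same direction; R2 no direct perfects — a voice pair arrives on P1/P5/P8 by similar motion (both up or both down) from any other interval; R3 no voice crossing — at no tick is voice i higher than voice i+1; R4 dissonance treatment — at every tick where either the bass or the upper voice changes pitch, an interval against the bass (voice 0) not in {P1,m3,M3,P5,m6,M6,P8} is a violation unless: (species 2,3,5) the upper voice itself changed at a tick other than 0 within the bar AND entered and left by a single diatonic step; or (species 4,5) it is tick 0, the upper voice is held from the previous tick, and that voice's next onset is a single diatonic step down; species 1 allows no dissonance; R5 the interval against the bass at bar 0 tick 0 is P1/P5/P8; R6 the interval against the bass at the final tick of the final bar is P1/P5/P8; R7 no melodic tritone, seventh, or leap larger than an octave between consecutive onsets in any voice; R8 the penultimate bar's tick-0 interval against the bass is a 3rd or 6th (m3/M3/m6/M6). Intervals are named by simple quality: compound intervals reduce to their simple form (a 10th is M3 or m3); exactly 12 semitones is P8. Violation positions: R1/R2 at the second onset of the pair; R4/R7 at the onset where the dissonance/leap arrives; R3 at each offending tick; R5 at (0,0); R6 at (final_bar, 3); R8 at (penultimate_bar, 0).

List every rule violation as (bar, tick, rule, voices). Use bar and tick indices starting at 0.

bar 0: v0=G3 v1=G4 downbeat P8
bar 1: v0=F3 v1=D4 downbeat M6
bar 2: v0=E3 v1=B3 downbeat P5
bar 3: v0=F3 v1=F4 downbeat P8
bar 4: v0=A3 v1=C4 downbeat m3
bar 5: v0=F3 v1=C4 downbeat P5
bar 6: v0=E3 v1=C4 downbeat m6
bar 7: v0=A3 v1=F4 downbeat m6
bar 8: v0=G3 v1=G4 downbeat P8
  -> R2 @ bar 3 tick 0 v(0, 1): E3/C4 m6 -> F3/F4 P8 similar
  -> R2 @ bar 5 tick 0 v(0, 1): A3/F4 m6 -> F3/C4 P5 similar
  -> R7 @ bar 7 tick 0 v(1,): G3->F4 leap 10st

(3, 0, R2, (0, 1))
(5, 0, R2, (0, 1))
(7, 0, R7, (1,))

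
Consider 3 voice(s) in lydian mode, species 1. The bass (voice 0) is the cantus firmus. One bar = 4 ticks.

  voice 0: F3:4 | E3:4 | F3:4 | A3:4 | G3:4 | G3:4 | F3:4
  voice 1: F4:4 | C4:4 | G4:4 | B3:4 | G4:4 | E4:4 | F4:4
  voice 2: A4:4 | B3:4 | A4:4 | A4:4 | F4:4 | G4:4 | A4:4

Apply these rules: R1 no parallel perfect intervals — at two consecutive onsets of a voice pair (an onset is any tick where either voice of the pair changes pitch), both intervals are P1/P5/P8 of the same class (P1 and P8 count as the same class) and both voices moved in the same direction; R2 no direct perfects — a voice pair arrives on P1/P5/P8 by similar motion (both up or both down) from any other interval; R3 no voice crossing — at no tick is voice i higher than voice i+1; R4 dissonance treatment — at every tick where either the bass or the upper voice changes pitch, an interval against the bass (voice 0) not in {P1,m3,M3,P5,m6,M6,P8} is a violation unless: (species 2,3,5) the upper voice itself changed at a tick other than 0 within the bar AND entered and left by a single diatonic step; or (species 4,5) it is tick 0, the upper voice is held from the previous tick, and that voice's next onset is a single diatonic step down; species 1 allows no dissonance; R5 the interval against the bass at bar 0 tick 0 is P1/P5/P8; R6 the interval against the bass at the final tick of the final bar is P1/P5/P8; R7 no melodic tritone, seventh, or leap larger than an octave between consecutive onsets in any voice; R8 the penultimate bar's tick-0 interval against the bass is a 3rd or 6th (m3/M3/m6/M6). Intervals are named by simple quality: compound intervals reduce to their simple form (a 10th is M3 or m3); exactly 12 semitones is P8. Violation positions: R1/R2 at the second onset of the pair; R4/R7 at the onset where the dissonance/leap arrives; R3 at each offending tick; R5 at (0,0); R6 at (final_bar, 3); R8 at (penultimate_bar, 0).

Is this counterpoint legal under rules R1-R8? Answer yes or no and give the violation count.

bar 0: v0=F3 v1=F4 v2=A4 (M3)
bar 1: v0=E3 v1=C4 v2=B3 (P5)
bar 2: v0=F3 v1=G4 v2=A4 (M3)
bar 3: v0=A3 v1=B3 v2=A4 (P8)
bar 4: v0=G3 v1=G4 v2=F4 (m7)
bar 5: v0=G3 v1=E4 v2=G4 (P8)
bar 6: v0=F3 v1=F4 v2=A4 (M3)
  R5 @ bar0.0: opens on M3
  R2 @ bar1.0: F3/A4 M3 -> E3/B3 P5 similar
  R3 @ bar1.0: C4 above B3
  R7 @ bar1.0: A4->B3 leap 10st
  R3 @ bar1.1: C4 above B3
  R3 @ bar1.2: C4 above B3
  R3 @ bar1.3: C4 above B3
  R4 @ bar2.0: F3/G4 M2 untreated
  R7 @ bar2.0: B3->A4 leap 10st
  R4 @ bar3.0: A3/B3 M2 untreated
  R3 @ bar4.0: G4 above F4
  R4 @ bar4.0: G3/F4 m7 untreated
  R3 @ bar4.1: G4 above F4
  R3 @ bar4.2: G4 above F4
  R3 @ bar4.3: G4 above F4
  R8 @ bar5.0: penult P8 not 3rd/6th
  R6 @ bar6.3: closes on M3

No (17 violations)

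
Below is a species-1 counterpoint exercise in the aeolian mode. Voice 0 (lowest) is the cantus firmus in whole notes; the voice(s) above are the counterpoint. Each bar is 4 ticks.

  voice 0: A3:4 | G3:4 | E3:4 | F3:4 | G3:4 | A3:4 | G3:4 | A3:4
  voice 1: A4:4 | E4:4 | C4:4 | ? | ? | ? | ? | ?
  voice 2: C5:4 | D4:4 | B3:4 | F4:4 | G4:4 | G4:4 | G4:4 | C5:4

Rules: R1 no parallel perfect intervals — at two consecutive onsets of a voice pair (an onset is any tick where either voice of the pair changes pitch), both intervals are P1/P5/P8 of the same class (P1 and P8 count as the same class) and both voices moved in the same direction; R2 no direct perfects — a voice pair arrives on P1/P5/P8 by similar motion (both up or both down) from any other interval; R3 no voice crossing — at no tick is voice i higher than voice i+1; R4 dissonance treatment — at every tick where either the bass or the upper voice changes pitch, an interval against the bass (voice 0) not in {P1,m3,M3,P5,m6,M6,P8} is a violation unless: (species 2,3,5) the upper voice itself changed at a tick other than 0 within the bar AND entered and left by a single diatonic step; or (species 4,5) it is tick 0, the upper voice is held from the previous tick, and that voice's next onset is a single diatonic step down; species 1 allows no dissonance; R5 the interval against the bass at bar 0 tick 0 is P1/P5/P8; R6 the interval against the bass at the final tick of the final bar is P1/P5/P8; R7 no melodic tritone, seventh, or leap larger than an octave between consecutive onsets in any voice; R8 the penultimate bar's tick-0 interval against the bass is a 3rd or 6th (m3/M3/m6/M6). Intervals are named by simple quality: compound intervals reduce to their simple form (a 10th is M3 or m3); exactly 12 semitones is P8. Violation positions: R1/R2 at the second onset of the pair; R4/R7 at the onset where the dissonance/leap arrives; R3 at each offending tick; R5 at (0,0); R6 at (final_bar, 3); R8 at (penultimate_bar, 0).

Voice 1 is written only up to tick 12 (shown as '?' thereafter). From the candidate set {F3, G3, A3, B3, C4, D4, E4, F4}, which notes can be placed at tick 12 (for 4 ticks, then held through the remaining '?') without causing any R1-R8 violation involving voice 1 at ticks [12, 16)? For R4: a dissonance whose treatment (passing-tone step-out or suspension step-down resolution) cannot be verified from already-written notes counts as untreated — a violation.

{A3, C4, D4, F3}

F3: legal
G3: violates R4
A3: legal
B3: violates R4
C4: legal
D4: legal
E4: violates R4
F4: violates R2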